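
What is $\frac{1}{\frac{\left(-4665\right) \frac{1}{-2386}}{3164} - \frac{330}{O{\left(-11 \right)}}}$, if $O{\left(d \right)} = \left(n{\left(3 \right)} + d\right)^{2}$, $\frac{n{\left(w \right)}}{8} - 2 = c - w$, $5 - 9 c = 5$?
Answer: $- \frac{2725298744}{2489586255} \approx -1.0947$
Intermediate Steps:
$c = 0$ ($c = \frac{5}{9} - \frac{5}{9} = 0$)
$n{\left(w \right)} = 16 - 8 w$ ($n{\left(w \right)} = 16 + 8 \left(0 - w\right) = 16 + 8 \left(- w\right) = 16 - 8 w$)
$O{\left(d \right)} = \left(-8 + d\right)^{2}$ ($O{\left(d \right)} = \left(\left(16 - 24\right) + d\right)^{2} = \left(-8 + d\right)^{2}$)
$\frac{1}{\frac{\left(-4665\right) \frac{1}{-2386}}{3164} - \frac{330}{O{\left(-11 \right)}}} = \frac{1}{\frac{\left(-4665\right) \frac{1}{-2386}}{3164} - \frac{330}{\left(-8 - 11\right)^{2}}} = \frac{1}{\left(-4665\right) \left(- \frac{1}{2386}\right) \frac{1}{3164} - \frac{330}{\left(-19\right)^{2}}} = \frac{1}{\frac{4665}{2386} \cdot \frac{1}{3164} - \frac{330}{361}} = \frac{1}{\frac{4665}{7549304} - \frac{330}{361}} = \frac{1}{- \frac{2489586255}{2725298744}} = - \frac{2725298744}{2489586255}$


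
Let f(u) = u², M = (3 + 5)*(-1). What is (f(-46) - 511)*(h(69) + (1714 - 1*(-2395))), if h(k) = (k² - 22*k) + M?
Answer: 11787120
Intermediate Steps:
M = -8 (M = 8*(-1) = -8)
h(k) = -8 + k² - 22*k (h(k) = (k² - 22*k) - 8 = -8 + k² - 22*k)
(f(-46) - 511)*(h(69) + (1714 - 1*(-2395))) = ((-46)² - 511)*((-8 + 69² - 22*69) + (1714 - 1*(-2395))) = (2116 - 511)*((-8 + 4761 - 1518) + (1714 + 2395)) = 1605*(3235 + 4109) = 1605*7344 = 11787120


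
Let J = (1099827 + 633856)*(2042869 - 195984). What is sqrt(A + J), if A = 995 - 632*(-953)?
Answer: sqrt(3201913730746) ≈ 1.7894e+6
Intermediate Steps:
A = 603291 (A = 995 + 602296 = 603291)
J = 3201913127455 (J = 1733683*1846885 = 3201913127455)
sqrt(A + J) = sqrt(603291 + 3201913127455) = sqrt(3201913730746)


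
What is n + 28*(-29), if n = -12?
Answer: -824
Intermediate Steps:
n + 28*(-29) = -12 + 28*(-29) = -12 - 812 = -824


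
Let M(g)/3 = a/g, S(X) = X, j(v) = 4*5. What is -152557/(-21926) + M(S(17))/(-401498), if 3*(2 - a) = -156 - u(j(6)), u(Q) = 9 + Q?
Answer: 260317107174/37413791879 ≈ 6.9578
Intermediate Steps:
j(v) = 20
a = 191/3 (a = 2 - (-156 - (9 + 20))/3 = 2 - (-156 - 1*29)/3 = 2 - (-156 - 29)/3 = 2 - 1/3*(-185) = 2 + 185/3 = 191/3 ≈ 63.667)
M(g) = 191/g (M(g) = 3*(191/(3*g)) = 191/g)
-152557/(-21926) + M(S(17))/(-401498) = -152557/(-21926) + (191/17)/(-401498) = -152557*(-1/21926) + (191*(1/17))*(-1/401498) = 152557/21926 + (191/17)*(-1/401498) = 152557/21926 - 191/6825466 = 260317107174/37413791879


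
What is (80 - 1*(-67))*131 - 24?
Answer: 19233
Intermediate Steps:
(80 - 1*(-67))*131 - 24 = (80 + 67)*131 - 24 = 147*131 - 24 = 19257 - 24 = 19233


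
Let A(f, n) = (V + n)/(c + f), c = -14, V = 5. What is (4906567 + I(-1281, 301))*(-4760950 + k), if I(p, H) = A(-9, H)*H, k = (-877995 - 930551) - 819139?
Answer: -36223244074075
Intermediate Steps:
k = -2627685 (k = -1808546 - 819139 = -2627685)
A(f, n) = (5 + n)/(-14 + f)
I(p, H) = H*(-5/23 - H/23) (I(p, H) = ((5 + H)/(-14 - 9))*H = ((5 + H)/(-23))*H = (-(5 + H)/23)*H = (-5/23 - H/23)*H = H*(-5/23 - H/23))
(4906567 + I(-1281, 301))*(-4760950 + k) = (4906567 - 1/23*301*(5 + 301))*(-4760950 - 2627685) = (4906567 - 1/23*301*306)*(-7388635) = (4906567 - 92106/23)*(-7388635) = (112758935/23)*(-7388635) = -36223244074075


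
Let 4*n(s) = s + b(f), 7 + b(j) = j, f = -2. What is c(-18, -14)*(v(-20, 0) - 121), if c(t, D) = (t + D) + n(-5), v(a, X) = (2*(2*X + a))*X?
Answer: 8591/2 ≈ 4295.5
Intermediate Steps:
b(j) = -7 + j
v(a, X) = X*(2*a + 4*X) (v(a, X) = (2*(a + 2*X))*X = (2*a + 4*X)*X = X*(2*a + 4*X))
n(s) = -9/4 + s/4 (n(s) = (s + (-7 - 2))/4 = (s - 9)/4 = (-9 + s)/4 = -9/4 + s/4)
c(t, D) = -7/2 + D + t (c(t, D) = (t + D) + (-9/4 + (¼)*(-5)) = (D + t) + (-9/4 - 5/4) = (D + t) - 7/2 = -7/2 + D + t)
c(-18, -14)*(v(-20, 0) - 121) = (-7/2 - 14 - 18)*(2*0*(-20 + 2*0) - 121) = -71*(2*0*(-20 + 0) - 121)/2 = -71*(2*0*(-20) - 121)/2 = -71*(0 - 121)/2 = -71/2*(-121) = 8591/2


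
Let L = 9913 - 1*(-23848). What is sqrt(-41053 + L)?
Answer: 2*I*sqrt(1823) ≈ 85.393*I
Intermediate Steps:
L = 33761 (L = 9913 + 23848 = 33761)
sqrt(-41053 + L) = sqrt(-41053 + 33761) = sqrt(-7292) = 2*I*sqrt(1823)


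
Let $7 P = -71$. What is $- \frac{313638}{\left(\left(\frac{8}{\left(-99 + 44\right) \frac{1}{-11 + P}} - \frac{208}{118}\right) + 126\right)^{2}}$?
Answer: $- \frac{80914091533275}{4181560156418} \approx -19.35$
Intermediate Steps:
$P = - \frac{71}{7}$ ($P = \frac{1}{7} \left(-71\right) = - \frac{71}{7} \approx -10.143$)
$- \frac{313638}{\left(\left(\frac{8}{\left(-99 + 44\right) \frac{1}{-11 + P}} - \frac{208}{118}\right) + 126\right)^{2}} = - \frac{313638}{\left(\left(\frac{8}{\left(-99 + 44\right) \frac{1}{-11 - \frac{71}{7}}} - \frac{208}{118}\right) + 126\right)^{2}} = - \frac{313638}{\left(\left(\frac{8}{\left(-55\right) \frac{1}{- \frac{148}{7}}} - \frac{104}{59}\right) + 126\right)^{2}} = - \frac{313638}{\left(\left(\frac{8}{\left(-55\right) \left(- \frac{7}{148}\right)} - \frac{104}{59}\right) + 126\right)^{2}} = - \frac{313638}{\left(\left(\frac{8}{\frac{385}{148}} - \frac{104}{59}\right) + 126\right)^{2}} = - \frac{313638}{\left(\left(8 \cdot \frac{148}{385} - \frac{104}{59}\right) + 126\right)^{2}} = - \frac{313638}{\left(\left(\frac{1184}{385} - \frac{104}{59}\right) + 126\right)^{2}} = - \frac{313638}{\left(\frac{29816}{22715} + 126\right)^{2}} = - \frac{313638}{\left(\frac{2891906}{22715}\right)^{2}} = - \frac{313638}{\frac{8363120312836}{515971225}} = \left(-313638\right) \frac{515971225}{8363120312836} = - \frac{80914091533275}{4181560156418}$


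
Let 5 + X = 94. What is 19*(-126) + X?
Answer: -2305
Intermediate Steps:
X = 89 (X = -5 + 94 = 89)
19*(-126) + X = 19*(-126) + 89 = -2394 + 89 = -2305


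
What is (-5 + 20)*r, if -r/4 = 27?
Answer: -1620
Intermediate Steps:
r = -108 (r = -4*27 = -108)
(-5 + 20)*r = (-5 + 20)*(-108) = 15*(-108) = -1620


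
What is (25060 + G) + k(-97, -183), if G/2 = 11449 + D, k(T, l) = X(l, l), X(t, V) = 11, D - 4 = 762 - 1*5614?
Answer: 38273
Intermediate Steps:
D = -4848 (D = 4 + (762 - 1*5614) = 4 + (762 - 5614) = 4 - 4852 = -4848)
k(T, l) = 11
G = 13202 (G = 2*(11449 - 4848) = 2*6601 = 13202)
(25060 + G) + k(-97, -183) = (25060 + 13202) + 11 = 38262 + 11 = 38273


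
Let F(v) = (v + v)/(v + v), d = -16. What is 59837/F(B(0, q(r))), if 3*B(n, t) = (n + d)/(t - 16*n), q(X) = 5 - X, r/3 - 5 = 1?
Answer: 59837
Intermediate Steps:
r = 18 (r = 15 + 3*1 = 15 + 3 = 18)
B(n, t) = (-16 + n)/(3*(t - 16*n)) (B(n, t) = ((n - 16)/(t - 16*n))/3 = ((-16 + n)/(t - 16*n))/3 = (-16 + n)/(3*(t - 16*n)))
F(v) = 1 (F(v) = (2*v)/((2*v)) = (2*v)*(1/(2*v)) = 1)
59837/F(B(0, q(r))) = 59837/1 = 59837*1 = 59837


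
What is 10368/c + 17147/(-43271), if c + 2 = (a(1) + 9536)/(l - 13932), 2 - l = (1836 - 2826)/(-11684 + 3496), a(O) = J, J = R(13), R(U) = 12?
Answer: -12794084712870197/3313462588841 ≈ -3861.2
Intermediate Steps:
J = 12
a(O) = 12
l = 7693/4094 (l = 2 - (1836 - 2826)/(-11684 + 3496) = 2 - (-990)/(-8188) = 2 - (-990)*(-1)/8188 = 2 - 1*495/4094 = 2 - 495/4094 = 7693/4094 ≈ 1.8791)
c = -153149342/57029915 (c = -2 + (12 + 9536)/(7693/4094 - 13932) = -2 + 9548/(-57029915/4094) = -2 + 9548*(-4094/57029915) = -2 - 39089512/57029915 = -153149342/57029915 ≈ -2.6854)
10368/c + 17147/(-43271) = 10368/(-153149342/57029915) + 17147/(-43271) = 10368*(-57029915/153149342) + 17147*(-1/43271) = -295643079360/76574671 - 17147/43271 = -12794084712870197/3313462588841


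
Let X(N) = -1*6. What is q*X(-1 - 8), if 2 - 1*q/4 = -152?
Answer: -3696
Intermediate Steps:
X(N) = -6
q = 616 (q = 8 - 4*(-152) = 8 + 608 = 616)
q*X(-1 - 8) = 616*(-6) = -3696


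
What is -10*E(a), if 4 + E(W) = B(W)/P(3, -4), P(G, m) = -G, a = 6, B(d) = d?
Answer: 60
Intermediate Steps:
E(W) = -4 - W/3 (E(W) = -4 + W/((-1*3)) = -4 + W/(-3) = -4 + W*(-⅓) = -4 - W/3)
-10*E(a) = -10*(-4 - ⅓*6) = -10*(-4 - 2) = -10*(-6) = 60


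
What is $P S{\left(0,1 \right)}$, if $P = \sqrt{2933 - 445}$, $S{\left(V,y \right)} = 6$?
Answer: $12 \sqrt{622} \approx 299.28$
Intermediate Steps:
$P = 2 \sqrt{622}$ ($P = \sqrt{2488} = 2 \sqrt{622} \approx 49.88$)
$P S{\left(0,1 \right)} = 2 \sqrt{622} \cdot 6 = 12 \sqrt{622}$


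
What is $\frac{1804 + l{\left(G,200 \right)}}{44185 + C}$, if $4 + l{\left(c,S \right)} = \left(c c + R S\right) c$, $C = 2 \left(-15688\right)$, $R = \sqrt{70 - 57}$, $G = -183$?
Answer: $- \frac{6126687}{12809} - \frac{36600 \sqrt{13}}{12809} \approx -488.61$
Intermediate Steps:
$R = \sqrt{13} \approx 3.6056$
$C = -31376$
$l{\left(c,S \right)} = -4 + c \left(c^{2} + S \sqrt{13}\right)$ ($l{\left(c,S \right)} = -4 + \left(c c + \sqrt{13} S\right) c = -4 + \left(c^{2} + S \sqrt{13}\right) c = -4 + c \left(c^{2} + S \sqrt{13}\right)$)
$\frac{1804 + l{\left(G,200 \right)}}{44185 + C} = \frac{1804 + \left(-4 + \left(-183\right)^{3} + 200 \left(-183\right) \sqrt{13}\right)}{44185 - 31376} = \frac{1804 - \left(6128491 + 36600 \sqrt{13}\right)}{12809} = \left(1804 - \left(6128491 + 36600 \sqrt{13}\right)\right) \frac{1}{12809} = \left(-6126687 - 36600 \sqrt{13}\right) \frac{1}{12809} = - \frac{6126687}{12809} - \frac{36600 \sqrt{13}}{12809}$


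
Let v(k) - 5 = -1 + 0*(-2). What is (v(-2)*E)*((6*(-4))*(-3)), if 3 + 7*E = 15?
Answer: 3456/7 ≈ 493.71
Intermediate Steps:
v(k) = 4 (v(k) = 5 + (-1 + 0*(-2)) = 5 + (-1 + 0) = 5 - 1 = 4)
E = 12/7 (E = -3/7 + (⅐)*15 = -3/7 + 15/7 = 12/7 ≈ 1.7143)
(v(-2)*E)*((6*(-4))*(-3)) = (4*(12/7))*((6*(-4))*(-3)) = 48*(-24*(-3))/7 = (48/7)*72 = 3456/7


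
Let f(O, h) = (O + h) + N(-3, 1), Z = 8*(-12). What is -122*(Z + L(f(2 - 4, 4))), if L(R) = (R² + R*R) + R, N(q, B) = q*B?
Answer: 11590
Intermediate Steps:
Z = -96
N(q, B) = B*q
f(O, h) = -3 + O + h (f(O, h) = (O + h) + 1*(-3) = (O + h) - 3 = -3 + O + h)
L(R) = R + 2*R² (L(R) = (R² + R²) + R = 2*R² + R = R + 2*R²)
-122*(Z + L(f(2 - 4, 4))) = -122*(-96 + (-3 + (2 - 4) + 4)*(1 + 2*(-3 + (2 - 4) + 4))) = -122*(-96 + (-3 - 2 + 4)*(1 + 2*(-3 - 2 + 4))) = -122*(-96 - (1 + 2*(-1))) = -122*(-96 - (1 - 2)) = -122*(-96 - 1*(-1)) = -122*(-96 + 1) = -122*(-95) = 11590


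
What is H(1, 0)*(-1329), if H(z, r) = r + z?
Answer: -1329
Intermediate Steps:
H(1, 0)*(-1329) = (0 + 1)*(-1329) = 1*(-1329) = -1329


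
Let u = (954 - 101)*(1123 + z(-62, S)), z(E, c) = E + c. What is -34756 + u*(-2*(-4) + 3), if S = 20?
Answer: 10108267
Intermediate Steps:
u = 922093 (u = (954 - 101)*(1123 + (-62 + 20)) = 853*(1123 - 42) = 853*1081 = 922093)
-34756 + u*(-2*(-4) + 3) = -34756 + 922093*(-2*(-4) + 3) = -34756 + 922093*(8 + 3) = -34756 + 922093*11 = -34756 + 10143023 = 10108267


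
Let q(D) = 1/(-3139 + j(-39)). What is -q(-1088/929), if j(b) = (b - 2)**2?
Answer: 1/1458 ≈ 0.00068587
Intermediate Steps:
j(b) = (-2 + b)**2
q(D) = -1/1458 (q(D) = 1/(-3139 + (-2 - 39)**2) = 1/(-3139 + (-41)**2) = 1/(-3139 + 1681) = 1/(-1458) = -1/1458)
-q(-1088/929) = -1*(-1/1458) = 1/1458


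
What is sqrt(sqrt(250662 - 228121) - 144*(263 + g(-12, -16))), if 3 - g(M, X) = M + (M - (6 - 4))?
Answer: sqrt(-42048 + sqrt(22541)) ≈ 204.69*I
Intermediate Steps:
g(M, X) = 5 - 2*M (g(M, X) = 3 - (M + (M - (6 - 4))) = 3 - (M + (M - 1*2)) = 3 - (M + (M - 2)) = 3 - (M + (-2 + M)) = 3 - (-2 + 2*M) = 3 + (2 - 2*M) = 5 - 2*M)
sqrt(sqrt(250662 - 228121) - 144*(263 + g(-12, -16))) = sqrt(sqrt(250662 - 228121) - 144*(263 + (5 - 2*(-12)))) = sqrt(sqrt(22541) - 144*(263 + (5 + 24))) = sqrt(sqrt(22541) - 144*(263 + 29)) = sqrt(sqrt(22541) - 144*292) = sqrt(sqrt(22541) - 42048) = sqrt(-42048 + sqrt(22541))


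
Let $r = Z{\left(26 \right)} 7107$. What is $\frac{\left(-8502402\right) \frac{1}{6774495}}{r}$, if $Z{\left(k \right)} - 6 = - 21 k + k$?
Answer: $\frac{1417067}{4124536114335} \approx 3.4357 \cdot 10^{-7}$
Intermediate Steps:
$Z{\left(k \right)} = 6 - 20 k$ ($Z{\left(k \right)} = 6 + \left(- 21 k + k\right) = 6 - 20 k$)
$r = -3652998$ ($r = \left(6 - 520\right) 7107 = \left(-514\right) 7107 = -3652998$)
$\frac{\left(-8502402\right) \frac{1}{6774495}}{r} = \frac{\left(-8502402\right) \frac{1}{6774495}}{-3652998} = \left(-8502402\right) \frac{1}{6774495} \left(- \frac{1}{3652998}\right) = \left(- \frac{2834134}{2258165}\right) \left(- \frac{1}{3652998}\right) = \frac{1417067}{4124536114335}$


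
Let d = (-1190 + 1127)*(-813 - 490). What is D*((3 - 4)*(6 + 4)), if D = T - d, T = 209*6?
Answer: 808350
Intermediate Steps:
T = 1254
d = 82089 (d = -63*(-1303) = 82089)
D = -80835 (D = 1254 - 1*82089 = 1254 - 82089 = -80835)
D*((3 - 4)*(6 + 4)) = -80835*(3 - 4)*(6 + 4) = -(-80835)*10 = -80835*(-10) = 808350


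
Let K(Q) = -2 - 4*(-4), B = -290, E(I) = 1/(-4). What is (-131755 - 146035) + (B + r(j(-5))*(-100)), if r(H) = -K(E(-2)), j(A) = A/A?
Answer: -276680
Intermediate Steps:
j(A) = 1
E(I) = -¼
K(Q) = 14 (K(Q) = -2 + 16 = 14)
r(H) = -14 (r(H) = -1*14 = -14)
(-131755 - 146035) + (B + r(j(-5))*(-100)) = (-131755 - 146035) + (-290 - 14*(-100)) = -277790 + (-290 + 1400) = -277790 + 1110 = -276680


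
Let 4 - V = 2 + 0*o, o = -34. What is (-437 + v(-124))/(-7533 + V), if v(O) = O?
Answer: 33/443 ≈ 0.074492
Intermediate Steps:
V = 2 (V = 4 - (2 + 0*(-34)) = 4 - (2 + 0) = 4 - 1*2 = 4 - 2 = 2)
(-437 + v(-124))/(-7533 + V) = (-437 - 124)/(-7533 + 2) = -561/(-7531) = -561*(-1/7531) = 33/443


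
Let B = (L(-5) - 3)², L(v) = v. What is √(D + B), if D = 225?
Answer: 17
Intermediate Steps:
B = 64 (B = (-5 - 3)² = (-8)² = 64)
√(D + B) = √(225 + 64) = √289 = 17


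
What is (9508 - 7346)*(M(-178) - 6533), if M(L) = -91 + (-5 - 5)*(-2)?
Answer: -14277848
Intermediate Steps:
M(L) = -71 (M(L) = -91 - 10*(-2) = -91 + 20 = -71)
(9508 - 7346)*(M(-178) - 6533) = (9508 - 7346)*(-71 - 6533) = 2162*(-6604) = -14277848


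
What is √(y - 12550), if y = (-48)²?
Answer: I*√10246 ≈ 101.22*I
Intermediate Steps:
y = 2304
√(y - 12550) = √(2304 - 12550) = √(-10246) = I*√10246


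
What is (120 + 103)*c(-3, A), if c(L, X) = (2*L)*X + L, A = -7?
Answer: 8697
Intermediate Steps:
c(L, X) = L + 2*L*X (c(L, X) = 2*L*X + L = L + 2*L*X)
(120 + 103)*c(-3, A) = (120 + 103)*(-3*(1 + 2*(-7))) = 223*(-3*(1 - 14)) = 223*(-3*(-13)) = 223*39 = 8697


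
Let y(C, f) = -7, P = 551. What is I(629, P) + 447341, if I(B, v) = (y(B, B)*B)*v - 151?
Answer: -1978863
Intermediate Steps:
I(B, v) = -151 - 7*B*v (I(B, v) = (-7*B)*v - 151 = -7*B*v - 151 = -151 - 7*B*v)
I(629, P) + 447341 = (-151 - 7*629*551) + 447341 = (-151 - 2426053) + 447341 = -2426204 + 447341 = -1978863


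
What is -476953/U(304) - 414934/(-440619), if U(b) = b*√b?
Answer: 414934/440619 - 476953*√19/23104 ≈ -89.042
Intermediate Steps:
U(b) = b^(3/2)
-476953/U(304) - 414934/(-440619) = -476953*√19/23104 - 414934/(-440619) = -476953*√19/23104 - 414934*(-1/440619) = -476953*√19/23104 + 414934/440619 = 414934/440619 - 476953*√19/23104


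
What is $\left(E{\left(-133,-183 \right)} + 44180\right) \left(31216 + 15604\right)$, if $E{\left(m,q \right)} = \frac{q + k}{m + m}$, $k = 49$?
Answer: $\frac{275114647740}{133} \approx 2.0685 \cdot 10^{9}$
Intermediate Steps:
$E{\left(m,q \right)} = \frac{49 + q}{2 m}$ ($E{\left(m,q \right)} = \frac{q + 49}{m + m} = \frac{49 + q}{2 m}$)
$\left(E{\left(-133,-183 \right)} + 44180\right) \left(31216 + 15604\right) = \left(\frac{49 - 183}{2 \left(-133\right)} + 44180\right) \left(31216 + 15604\right) = \left(\frac{1}{2} \left(- \frac{1}{133}\right) \left(-134\right) + 44180\right) 46820 = \left(\frac{67}{133} + 44180\right) 46820 = \frac{5876007}{133} \cdot 46820 = \frac{275114647740}{133}$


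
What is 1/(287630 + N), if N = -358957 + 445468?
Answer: 1/374141 ≈ 2.6728e-6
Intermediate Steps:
N = 86511
1/(287630 + N) = 1/(287630 + 86511) = 1/374141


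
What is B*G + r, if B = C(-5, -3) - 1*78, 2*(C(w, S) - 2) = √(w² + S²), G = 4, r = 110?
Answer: -194 + 2*√34 ≈ -182.34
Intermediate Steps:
C(w, S) = 2 + √(S² + w²)/2 (C(w, S) = 2 + √(w² + S²)/2 = 2 + √(S² + w²)/2)
B = -76 + √34/2 (B = (2 + √((-3)² + (-5)²)/2) - 1*78 = (2 + √(9 + 25)/2) - 78 = (2 + √34/2) - 78 = -76 + √34/2 ≈ -73.084)
B*G + r = (-76 + √34/2)*4 + 110 = (-304 + 2*√34) + 110 = -194 + 2*√34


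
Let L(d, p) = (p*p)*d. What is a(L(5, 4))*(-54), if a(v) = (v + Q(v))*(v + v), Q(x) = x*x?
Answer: -55987200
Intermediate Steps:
Q(x) = x²
L(d, p) = d*p² (L(d, p) = p²*d = d*p²)
a(v) = 2*v*(v + v²) (a(v) = (v + v²)*(v + v) = (v + v²)*(2*v) = 2*v*(v + v²))
a(L(5, 4))*(-54) = (2*(5*4²)²*(1 + 5*4²))*(-54) = (2*(5*16)²*(1 + 5*16))*(-54) = (2*80²*(1 + 80))*(-54) = (2*6400*81)*(-54) = 1036800*(-54) = -55987200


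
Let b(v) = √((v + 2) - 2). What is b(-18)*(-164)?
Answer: -492*I*√2 ≈ -695.79*I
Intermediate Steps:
b(v) = √v (b(v) = √((2 + v) - 2) = √v)
b(-18)*(-164) = √(-18)*(-164) = (3*I*√2)*(-164) = -492*I*√2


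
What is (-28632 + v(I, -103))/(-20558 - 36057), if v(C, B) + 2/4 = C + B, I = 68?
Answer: 11467/22646 ≈ 0.50636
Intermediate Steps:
v(C, B) = -1/2 + B + C (v(C, B) = -1/2 + (C + B) = -1/2 + (B + C) = -1/2 + B + C)
(-28632 + v(I, -103))/(-20558 - 36057) = (-28632 + (-1/2 - 103 + 68))/(-20558 - 36057) = (-28632 - 71/2)/(-56615) = -57335/2*(-1/56615) = 11467/22646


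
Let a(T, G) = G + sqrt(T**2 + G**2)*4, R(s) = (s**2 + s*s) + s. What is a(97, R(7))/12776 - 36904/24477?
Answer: -468915419/312718152 + sqrt(20434)/3194 ≈ -1.4547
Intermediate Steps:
R(s) = s + 2*s**2 (R(s) = (s**2 + s**2) + s = 2*s**2 + s = s + 2*s**2)
a(T, G) = G + 4*sqrt(G**2 + T**2) (a(T, G) = G + sqrt(G**2 + T**2)*4 = G + 4*sqrt(G**2 + T**2))
a(97, R(7))/12776 - 36904/24477 = (7*(1 + 2*7) + 4*sqrt((7*(1 + 2*7))**2 + 97**2))/12776 - 36904/24477 = (7*(1 + 14) + 4*sqrt((7*(1 + 14))**2 + 9409))*(1/12776) - 36904*1/24477 = (7*15 + 4*sqrt((7*15)**2 + 9409))*(1/12776) - 36904/24477 = (105 + 4*sqrt(105**2 + 9409))*(1/12776) - 36904/24477 = (105 + 4*sqrt(11025 + 9409))*(1/12776) - 36904/24477 = (105 + 4*sqrt(20434))*(1/12776) - 36904/24477 = (105/12776 + sqrt(20434)/3194) - 36904/24477 = -468915419/312718152 + sqrt(20434)/3194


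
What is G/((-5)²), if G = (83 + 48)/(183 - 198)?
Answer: -131/375 ≈ -0.34933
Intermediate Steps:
G = -131/15 (G = 131/(-15) = 131*(-1/15) = -131/15 ≈ -8.7333)
G/((-5)²) = -131/(15*((-5)²)) = -131/15/25 = -131/15*1/25 = -131/375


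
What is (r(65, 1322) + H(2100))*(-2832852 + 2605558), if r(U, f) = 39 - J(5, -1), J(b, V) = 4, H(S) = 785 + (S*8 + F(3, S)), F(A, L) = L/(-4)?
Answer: -3885590930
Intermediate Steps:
F(A, L) = -L/4 (F(A, L) = L*(-1/4) = -L/4)
H(S) = 785 + 31*S/4 (H(S) = 785 + (S*8 - S/4) = 785 + (8*S - S/4) = 785 + 31*S/4)
r(U, f) = 35 (r(U, f) = 39 - 1*4 = 39 - 4 = 35)
(r(65, 1322) + H(2100))*(-2832852 + 2605558) = (35 + (785 + (31/4)*2100))*(-2832852 + 2605558) = (35 + (785 + 16275))*(-227294) = (35 + 17060)*(-227294) = 17095*(-227294) = -3885590930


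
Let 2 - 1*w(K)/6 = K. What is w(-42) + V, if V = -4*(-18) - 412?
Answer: -76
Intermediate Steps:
w(K) = 12 - 6*K
V = -340 (V = 72 - 412 = -340)
w(-42) + V = (12 - 6*(-42)) - 340 = (12 + 252) - 340 = 264 - 340 = -76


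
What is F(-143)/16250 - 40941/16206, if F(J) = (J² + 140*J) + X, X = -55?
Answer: -109871701/43891250 ≈ -2.5033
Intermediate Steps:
F(J) = -55 + J² + 140*J (F(J) = (J² + 140*J) - 55 = -55 + J² + 140*J)
F(-143)/16250 - 40941/16206 = (-55 + (-143)² + 140*(-143))/16250 - 40941/16206 = (-55 + 20449 - 20020)*(1/16250) - 40941*1/16206 = 374*(1/16250) - 13647/5402 = 187/8125 - 13647/5402 = -109871701/43891250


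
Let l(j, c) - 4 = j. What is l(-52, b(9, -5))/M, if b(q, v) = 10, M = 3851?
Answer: -48/3851 ≈ -0.012464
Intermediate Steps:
l(j, c) = 4 + j
l(-52, b(9, -5))/M = (4 - 52)/3851 = -48*1/3851 = -48/3851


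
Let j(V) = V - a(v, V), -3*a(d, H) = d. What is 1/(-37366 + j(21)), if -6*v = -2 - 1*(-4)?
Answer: -9/336106 ≈ -2.6777e-5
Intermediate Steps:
v = -⅓ (v = -(-2 - 1*(-4))/6 = -(-2 + 4)/6 = -⅙*2 = -⅓ ≈ -0.33333)
a(d, H) = -d/3
j(V) = -⅑ + V (j(V) = V - (-1)*(-1)/(3*3) = V - 1*⅑ = V - ⅑ = -⅑ + V)
1/(-37366 + j(21)) = 1/(-37366 + (-⅑ + 21)) = 1/(-37366 + 188/9) = 1/(-336106/9) = -9/336106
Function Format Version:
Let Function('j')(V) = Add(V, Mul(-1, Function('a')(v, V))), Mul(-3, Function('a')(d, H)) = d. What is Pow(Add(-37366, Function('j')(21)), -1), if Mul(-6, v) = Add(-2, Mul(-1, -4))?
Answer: Rational(-9, 336106) ≈ -2.6777e-5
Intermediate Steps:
v = Rational(-1, 3) (v = Mul(Rational(-1, 6), Add(-2, Mul(-1, -4))) = Mul(Rational(-1, 6), Add(-2, 4)) = Mul(Rational(-1, 6), 2) = Rational(-1, 3) ≈ -0.33333)
Function('a')(d, H) = Mul(Rational(-1, 3), d)
Function('j')(V) = Add(Rational(-1, 9), V) (Function('j')(V) = Add(V, Mul(-1, Mul(Rational(-1, 3), Rational(-1, 3)))) = Add(V, Mul(-1, Rational(1, 9))) = Add(V, Rational(-1, 9)) = Add(Rational(-1, 9), V))
Pow(Add(-37366, Function('j')(21)), -1) = Pow(Add(-37366, Add(Rational(-1, 9), 21)), -1) = Pow(Add(-37366, Rational(188, 9)), -1) = Pow(Rational(-336106, 9), -1) = Rational(-9, 336106)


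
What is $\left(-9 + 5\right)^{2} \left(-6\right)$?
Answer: $-96$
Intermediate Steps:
$\left(-9 + 5\right)^{2} \left(-6\right) = \left(-4\right)^{2} \left(-6\right) = 16 \left(-6\right) = -96$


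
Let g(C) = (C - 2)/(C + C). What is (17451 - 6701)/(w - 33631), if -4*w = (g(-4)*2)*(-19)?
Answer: -86000/268991 ≈ -0.31971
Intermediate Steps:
g(C) = (-2 + C)/(2*C) (g(C) = (-2 + C)/((2*C)) = (-2 + C)*(1/(2*C)) = (-2 + C)/(2*C))
w = 57/8 (w = -((1/2)*(-2 - 4)/(-4))*2*(-19)/4 = -((1/2)*(-1/4)*(-6))*2*(-19)/4 = -(3/4)*2*(-19)/4 = -3*(-19)/8 = -1/4*(-57/2) = 57/8 ≈ 7.1250)
(17451 - 6701)/(w - 33631) = (17451 - 6701)/(57/8 - 33631) = 10750/(-268991/8) = 10750*(-8/268991) = -86000/268991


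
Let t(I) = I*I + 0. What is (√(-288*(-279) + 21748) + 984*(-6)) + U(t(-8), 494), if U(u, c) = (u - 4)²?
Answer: -2304 + 10*√1021 ≈ -1984.5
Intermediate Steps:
t(I) = I² (t(I) = I² + 0 = I²)
U(u, c) = (-4 + u)²
(√(-288*(-279) + 21748) + 984*(-6)) + U(t(-8), 494) = (√(-288*(-279) + 21748) + 984*(-6)) + (-4 + (-8)²)² = (√(80352 + 21748) - 5904) + (-4 + 64)² = (√102100 - 5904) + 60² = (10*√1021 - 5904) + 3600 = (-5904 + 10*√1021) + 3600 = -2304 + 10*√1021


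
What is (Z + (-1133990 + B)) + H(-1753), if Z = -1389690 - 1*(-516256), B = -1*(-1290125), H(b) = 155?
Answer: -717144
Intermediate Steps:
B = 1290125
Z = -873434 (Z = -1389690 + 516256 = -873434)
(Z + (-1133990 + B)) + H(-1753) = (-873434 + (-1133990 + 1290125)) + 155 = (-873434 + 156135) + 155 = -717299 + 155 = -717144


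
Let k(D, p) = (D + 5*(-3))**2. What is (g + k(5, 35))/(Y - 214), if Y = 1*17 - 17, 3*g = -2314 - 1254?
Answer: 1634/321 ≈ 5.0903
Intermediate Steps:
g = -3568/3 (g = (-2314 - 1254)/3 = (1/3)*(-3568) = -3568/3 ≈ -1189.3)
k(D, p) = (-15 + D)**2 (k(D, p) = (D - 15)**2 = (-15 + D)**2)
Y = 0 (Y = 17 - 17 = 0)
(g + k(5, 35))/(Y - 214) = (-3568/3 + (-15 + 5)**2)/(0 - 214) = (-3568/3 + (-10)**2)/(-214) = (-3568/3 + 100)*(-1/214) = -3268/3*(-1/214) = 1634/321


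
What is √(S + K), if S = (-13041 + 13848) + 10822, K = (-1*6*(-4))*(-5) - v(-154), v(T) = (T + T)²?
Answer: I*√83355 ≈ 288.71*I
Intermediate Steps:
v(T) = 4*T² (v(T) = (2*T)² = 4*T²)
K = -94984 (K = (-1*6*(-4))*(-5) - 4*(-154)² = -6*(-4)*(-5) - 4*23716 = 24*(-5) - 1*94864 = -120 - 94864 = -94984)
S = 11629 (S = 807 + 10822 = 11629)
√(S + K) = √(11629 - 94984) = √(-83355) = I*√83355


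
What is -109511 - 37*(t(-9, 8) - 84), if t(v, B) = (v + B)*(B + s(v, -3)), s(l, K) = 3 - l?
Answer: -105663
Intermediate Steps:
t(v, B) = (B + v)*(3 + B - v) (t(v, B) = (v + B)*(B + (3 - v)) = (B + v)*(3 + B - v))
-109511 - 37*(t(-9, 8) - 84) = -109511 - 37*((8² - 1*(-9)² + 3*8 + 3*(-9)) - 84) = -109511 - 37*((64 - 1*81 + 24 - 27) - 84) = -109511 - 37*((64 - 81 + 24 - 27) - 84) = -109511 - 37*(-20 - 84) = -109511 - 37*(-104) = -109511 + 3848 = -105663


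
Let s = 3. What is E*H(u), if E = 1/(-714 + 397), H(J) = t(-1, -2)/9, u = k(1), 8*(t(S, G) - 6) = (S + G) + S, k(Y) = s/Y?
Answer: -11/5706 ≈ -0.0019278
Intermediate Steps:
k(Y) = 3/Y
t(S, G) = 6 + S/4 + G/8 (t(S, G) = 6 + ((S + G) + S)/8 = 6 + ((G + S) + S)/8 = 6 + (G + 2*S)/8 = 6 + (S/4 + G/8) = 6 + S/4 + G/8)
u = 3 (u = 3/1 = 3*1 = 3)
H(J) = 11/18 (H(J) = (6 + (1/4)*(-1) + (1/8)*(-2))/9 = (6 - 1/4 - 1/4)*(1/9) = (11/2)*(1/9) = 11/18)
E = -1/317 (E = 1/(-317) = -1/317 ≈ -0.0031546)
E*H(u) = -1/317*11/18 = -11/5706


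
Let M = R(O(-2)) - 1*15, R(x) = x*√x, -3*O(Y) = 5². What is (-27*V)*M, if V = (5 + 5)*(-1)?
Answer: -4050 - 3750*I*√3 ≈ -4050.0 - 6495.2*I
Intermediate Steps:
O(Y) = -25/3 (O(Y) = -⅓*5² = -⅓*25 = -25/3)
V = -10 (V = 10*(-1) = -10)
R(x) = x^(3/2)
M = -15 - 125*I*√3/9 (M = (-25/3)^(3/2) - 1*15 = -125*I*√3/9 - 15 = -15 - 125*I*√3/9 ≈ -15.0 - 24.056*I)
(-27*V)*M = (-27*(-10))*(-15 - 125*I*√3/9) = 270*(-15 - 125*I*√3/9) = -4050 - 3750*I*√3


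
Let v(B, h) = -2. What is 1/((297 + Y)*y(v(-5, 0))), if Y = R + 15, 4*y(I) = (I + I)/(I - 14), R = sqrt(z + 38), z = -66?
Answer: 1248/24343 - 8*I*sqrt(7)/24343 ≈ 0.051267 - 0.00086949*I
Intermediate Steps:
R = 2*I*sqrt(7) (R = sqrt(-66 + 38) = sqrt(-28) = 2*I*sqrt(7) ≈ 5.2915*I)
y(I) = I/(2*(-14 + I)) (y(I) = ((I + I)/(I - 14))/4 = ((2*I)/(-14 + I))/4 = (2*I/(-14 + I))/4 = I/(2*(-14 + I)))
Y = 15 + 2*I*sqrt(7) (Y = 2*I*sqrt(7) + 15 = 15 + 2*I*sqrt(7) ≈ 15.0 + 5.2915*I)
1/((297 + Y)*y(v(-5, 0))) = 1/((297 + (15 + 2*I*sqrt(7)))*((1/2)*(-2)/(-14 - 2))) = 1/((312 + 2*I*sqrt(7))*((1/2)*(-2)/(-16))) = 1/((312 + 2*I*sqrt(7))*((1/2)*(-2)*(-1/16))) = 1/((312 + 2*I*sqrt(7))*(1/16)) = 1/(39/2 + I*sqrt(7)/8)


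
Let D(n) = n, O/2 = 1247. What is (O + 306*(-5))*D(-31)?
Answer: -29884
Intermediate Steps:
O = 2494 (O = 2*1247 = 2494)
(O + 306*(-5))*D(-31) = (2494 + 306*(-5))*(-31) = (2494 - 1530)*(-31) = 964*(-31) = -29884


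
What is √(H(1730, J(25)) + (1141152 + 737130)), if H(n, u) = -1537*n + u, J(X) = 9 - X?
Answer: 2*I*√195186 ≈ 883.6*I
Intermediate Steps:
H(n, u) = u - 1537*n
√(H(1730, J(25)) + (1141152 + 737130)) = √(((9 - 1*25) - 1537*1730) + (1141152 + 737130)) = √(((9 - 25) - 2659010) + 1878282) = √((-16 - 2659010) + 1878282) = √(-2659026 + 1878282) = √(-780744) = 2*I*√195186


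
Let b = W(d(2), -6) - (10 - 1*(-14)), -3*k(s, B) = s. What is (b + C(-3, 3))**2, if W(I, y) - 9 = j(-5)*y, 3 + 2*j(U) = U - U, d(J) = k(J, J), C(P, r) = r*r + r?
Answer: 36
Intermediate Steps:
C(P, r) = r + r**2 (C(P, r) = r**2 + r = r + r**2)
k(s, B) = -s/3
d(J) = -J/3
j(U) = -3/2 (j(U) = -3/2 + (U - U)/2 = -3/2 + (1/2)*0 = -3/2 + 0 = -3/2)
W(I, y) = 9 - 3*y/2
b = -6 (b = (9 - 3/2*(-6)) - (10 - 1*(-14)) = (9 + 9) - (10 + 14) = 18 - 1*24 = 18 - 24 = -6)
(b + C(-3, 3))**2 = (-6 + 3*(1 + 3))**2 = (-6 + 3*4)**2 = (-6 + 12)**2 = 6**2 = 36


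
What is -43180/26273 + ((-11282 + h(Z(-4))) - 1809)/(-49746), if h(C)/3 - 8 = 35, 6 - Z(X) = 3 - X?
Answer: -903740827/653488329 ≈ -1.3829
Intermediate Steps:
Z(X) = 3 + X (Z(X) = 6 - (3 - X) = 6 + (-3 + X) = 3 + X)
h(C) = 129 (h(C) = 24 + 3*35 = 24 + 105 = 129)
-43180/26273 + ((-11282 + h(Z(-4))) - 1809)/(-49746) = -43180/26273 + ((-11282 + 129) - 1809)/(-49746) = -43180*1/26273 + (-11153 - 1809)*(-1/49746) = -43180/26273 - 12962*(-1/49746) = -43180/26273 + 6481/24873 = -903740827/653488329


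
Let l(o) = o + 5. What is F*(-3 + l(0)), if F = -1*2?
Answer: -4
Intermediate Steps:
l(o) = 5 + o
F = -2
F*(-3 + l(0)) = -2*(-3 + (5 + 0)) = -2*(-3 + 5) = -2*2 = -4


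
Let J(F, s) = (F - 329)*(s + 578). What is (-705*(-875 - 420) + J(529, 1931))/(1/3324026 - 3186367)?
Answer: -4702748884150/10591566753541 ≈ -0.44401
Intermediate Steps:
J(F, s) = (-329 + F)*(578 + s)
(-705*(-875 - 420) + J(529, 1931))/(1/3324026 - 3186367) = (-705*(-875 - 420) + (-190162 - 329*1931 + 578*529 + 529*1931))/(1/3324026 - 3186367) = (-705*(-1295) + (-190162 - 635299 + 305762 + 1021499))/(1/3324026 - 3186367) = (-1*(-912975) + 501800)/(-10591566753541/3324026) = (912975 + 501800)*(-3324026/10591566753541) = 1414775*(-3324026/10591566753541) = -4702748884150/10591566753541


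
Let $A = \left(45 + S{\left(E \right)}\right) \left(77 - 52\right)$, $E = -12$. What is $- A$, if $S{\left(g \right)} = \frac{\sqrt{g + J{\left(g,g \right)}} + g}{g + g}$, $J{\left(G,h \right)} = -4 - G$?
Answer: $- \frac{2275}{2} + \frac{25 i}{12} \approx -1137.5 + 2.0833 i$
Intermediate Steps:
$S{\left(g \right)} = \frac{g + 2 i}{2 g}$ ($S{\left(g \right)} = \frac{\sqrt{g - \left(4 + g\right)} + g}{g + g} = \frac{\sqrt{-4} + g}{2 g} = \left(2 i + g\right) \frac{1}{2 g} = \left(g + 2 i\right) \frac{1}{2 g} = \frac{g + 2 i}{2 g}$)
$A = \frac{2275}{2} - \frac{25 i}{12}$ ($A = \left(45 + \frac{i + \frac{1}{2} \left(-12\right)}{-12}\right) \left(77 - 52\right) = \left(45 - \frac{i - 6}{12}\right) 25 = \left(45 - \frac{-6 + i}{12}\right) 25 = \left(45 + \left(\frac{1}{2} - \frac{i}{12}\right)\right) 25 = \left(\frac{91}{2} - \frac{i}{12}\right) 25 = \frac{2275}{2} - \frac{25 i}{12} \approx 1137.5 - 2.0833 i$)
$- A = - (\frac{2275}{2} - \frac{25 i}{12}) = - \frac{2275}{2} + \frac{25 i}{12}$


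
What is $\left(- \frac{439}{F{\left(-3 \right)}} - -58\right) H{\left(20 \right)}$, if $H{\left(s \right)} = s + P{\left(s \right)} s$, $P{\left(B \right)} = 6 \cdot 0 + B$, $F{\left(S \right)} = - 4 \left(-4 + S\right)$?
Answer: $17775$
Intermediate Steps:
$F{\left(S \right)} = 16 - 4 S$
$P{\left(B \right)} = B$ ($P{\left(B \right)} = 0 + B = B$)
$H{\left(s \right)} = s + s^{2}$ ($H{\left(s \right)} = s + s s = s + s^{2}$)
$\left(- \frac{439}{F{\left(-3 \right)}} - -58\right) H{\left(20 \right)} = \left(- \frac{439}{16 - -12} - -58\right) 20 \left(1 + 20\right) = \left(- \frac{439}{16 + 12} + \left(-63 + 121\right)\right) 20 \cdot 21 = \left(- \frac{439}{28} + 58\right) 420 = \frac{1185}{28} \cdot 420 = 17775$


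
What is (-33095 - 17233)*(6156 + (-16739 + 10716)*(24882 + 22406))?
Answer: 14333890905504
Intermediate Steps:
(-33095 - 17233)*(6156 + (-16739 + 10716)*(24882 + 22406)) = -50328*(6156 - 6023*47288) = -50328*(6156 - 284815624) = -50328*(-284809468) = 14333890905504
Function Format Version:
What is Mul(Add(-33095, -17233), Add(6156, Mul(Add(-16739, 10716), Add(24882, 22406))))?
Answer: 14333890905504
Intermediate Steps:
Mul(Add(-33095, -17233), Add(6156, Mul(Add(-16739, 10716), Add(24882, 22406)))) = Mul(-50328, Add(6156, Mul(-6023, 47288))) = Mul(-50328, Add(6156, -284815624)) = Mul(-50328, -284809468) = 14333890905504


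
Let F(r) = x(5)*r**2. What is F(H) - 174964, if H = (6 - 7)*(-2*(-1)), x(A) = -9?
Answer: -175000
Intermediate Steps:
H = -2 (H = -1*2 = -2)
F(r) = -9*r**2
F(H) - 174964 = -9*(-2)**2 - 174964 = -9*4 - 174964 = -36 - 174964 = -175000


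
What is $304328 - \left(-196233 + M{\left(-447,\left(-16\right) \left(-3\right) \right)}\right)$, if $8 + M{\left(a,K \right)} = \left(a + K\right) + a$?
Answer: $501415$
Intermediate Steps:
$M{\left(a,K \right)} = -8 + K + 2 a$ ($M{\left(a,K \right)} = -8 + \left(\left(a + K\right) + a\right) = -8 + \left(\left(K + a\right) + a\right) = -8 + \left(K + 2 a\right) = -8 + K + 2 a$)
$304328 - \left(-196233 + M{\left(-447,\left(-16\right) \left(-3\right) \right)}\right) = 304328 - \left(-196241 - 894 + 48\right) = 304328 + \left(196233 - \left(-8 + 48 - 894\right)\right) = 304328 + \left(196233 - -854\right) = 304328 + \left(196233 + 854\right) = 304328 + 197087 = 501415$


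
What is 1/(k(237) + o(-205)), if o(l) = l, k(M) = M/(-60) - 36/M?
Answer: -1580/330381 ≈ -0.0047824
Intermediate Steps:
k(M) = -36/M - M/60 (k(M) = M*(-1/60) - 36/M = -M/60 - 36/M = -36/M - M/60)
1/(k(237) + o(-205)) = 1/((-36/237 - 1/60*237) - 205) = 1/((-36*1/237 - 79/20) - 205) = 1/((-12/79 - 79/20) - 205) = 1/(-6481/1580 - 205) = 1/(-330381/1580) = -1580/330381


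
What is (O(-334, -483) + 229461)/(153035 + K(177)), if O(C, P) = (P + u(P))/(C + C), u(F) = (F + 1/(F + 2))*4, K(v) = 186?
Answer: 73728816607/49231133068 ≈ 1.4976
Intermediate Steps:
u(F) = 4*F + 4/(2 + F) (u(F) = (F + 1/(2 + F))*4 = 4*F + 4/(2 + F))
O(C, P) = (P + 4*(1 + P² + 2*P)/(2 + P))/(2*C) (O(C, P) = (P + 4*(1 + P² + 2*P)/(2 + P))/(C + C) = (P + 4*(1 + P² + 2*P)/(2 + P))/((2*C)) = (P + 4*(1 + P² + 2*P)/(2 + P))*(1/(2*C)) = (P + 4*(1 + P² + 2*P)/(2 + P))/(2*C))
(O(-334, -483) + 229461)/(153035 + K(177)) = ((½)*(4 + 5*(-483)² + 10*(-483))/(-334*(2 - 483)) + 229461)/(153035 + 186) = ((½)*(-1/334)*(4 + 5*233289 - 4830)/(-481) + 229461)/153221 = ((½)*(-1/334)*(-1/481)*(4 + 1166445 - 4830) + 229461)*(1/153221) = ((½)*(-1/334)*(-1/481)*1161619 + 229461)*(1/153221) = (1161619/321308 + 229461)*(1/153221) = (73728816607/321308)*(1/153221) = 73728816607/49231133068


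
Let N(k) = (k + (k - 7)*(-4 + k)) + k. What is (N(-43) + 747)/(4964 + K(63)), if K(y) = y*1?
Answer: 3011/5027 ≈ 0.59897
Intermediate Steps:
K(y) = y
N(k) = 2*k + (-7 + k)*(-4 + k) (N(k) = (k + (-7 + k)*(-4 + k)) + k = 2*k + (-7 + k)*(-4 + k))
(N(-43) + 747)/(4964 + K(63)) = ((28 + (-43)² - 9*(-43)) + 747)/(4964 + 63) = ((28 + 1849 + 387) + 747)/5027 = (2264 + 747)*(1/5027) = 3011*(1/5027) = 3011/5027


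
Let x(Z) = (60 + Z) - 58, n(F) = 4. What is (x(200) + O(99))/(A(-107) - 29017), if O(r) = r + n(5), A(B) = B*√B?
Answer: -8850185/843211332 + 32635*I*√107/843211332 ≈ -0.010496 + 0.00040035*I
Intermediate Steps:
A(B) = B^(3/2)
x(Z) = 2 + Z
O(r) = 4 + r (O(r) = r + 4 = 4 + r)
(x(200) + O(99))/(A(-107) - 29017) = ((2 + 200) + (4 + 99))/((-107)^(3/2) - 29017) = (202 + 103)/(-107*I*√107 - 29017) = 305/(-29017 - 107*I*√107)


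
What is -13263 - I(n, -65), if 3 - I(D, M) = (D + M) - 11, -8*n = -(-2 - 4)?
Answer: -53371/4 ≈ -13343.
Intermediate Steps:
n = -¾ (n = -(-1)*(-2 - 4)/8 = -(-1)*(-6)/8 = -⅛*6 = -¾ ≈ -0.75000)
I(D, M) = 14 - D - M (I(D, M) = 3 - ((D + M) - 11) = 3 - (-11 + D + M) = 3 + (11 - D - M) = 14 - D - M)
-13263 - I(n, -65) = -13263 - (14 - 1*(-¾) - 1*(-65)) = -13263 - (14 + ¾ + 65) = -13263 - 1*319/4 = -13263 - 319/4 = -53371/4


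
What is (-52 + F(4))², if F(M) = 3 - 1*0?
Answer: 2401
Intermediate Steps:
F(M) = 3 (F(M) = 3 + 0 = 3)
(-52 + F(4))² = (-52 + 3)² = (-49)² = 2401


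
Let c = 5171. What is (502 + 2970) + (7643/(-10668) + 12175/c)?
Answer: 191620560563/55164228 ≈ 3473.6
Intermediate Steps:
(502 + 2970) + (7643/(-10668) + 12175/c) = (502 + 2970) + (7643/(-10668) + 12175/5171) = 3472 + (7643*(-1/10668) + 12175*(1/5171)) = 3472 + (-7643/10668 + 12175/5171) = 3472 + 90360947/55164228 = 191620560563/55164228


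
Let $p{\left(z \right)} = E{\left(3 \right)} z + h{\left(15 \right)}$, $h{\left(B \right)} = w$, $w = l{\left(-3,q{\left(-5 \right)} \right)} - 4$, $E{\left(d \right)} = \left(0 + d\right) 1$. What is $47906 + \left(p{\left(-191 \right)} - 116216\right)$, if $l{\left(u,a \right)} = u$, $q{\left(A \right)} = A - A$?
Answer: $-68890$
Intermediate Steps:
$q{\left(A \right)} = 0$
$E{\left(d \right)} = d$ ($E{\left(d \right)} = d 1 = d$)
$w = -7$ ($w = -3 - 4 = -7$)
$h{\left(B \right)} = -7$
$p{\left(z \right)} = -7 + 3 z$ ($p{\left(z \right)} = 3 z - 7 = -7 + 3 z$)
$47906 + \left(p{\left(-191 \right)} - 116216\right) = 47906 + \left(\left(-7 + 3 \left(-191\right)\right) - 116216\right) = 47906 - 116796 = -68890$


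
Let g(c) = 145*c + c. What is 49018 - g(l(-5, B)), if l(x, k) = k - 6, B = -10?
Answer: 51354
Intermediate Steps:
l(x, k) = -6 + k
g(c) = 146*c
49018 - g(l(-5, B)) = 49018 - 146*(-6 - 10) = 49018 - 146*(-16) = 49018 - 1*(-2336) = 49018 + 2336 = 51354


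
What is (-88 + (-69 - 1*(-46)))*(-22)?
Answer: 2442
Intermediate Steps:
(-88 + (-69 - 1*(-46)))*(-22) = (-88 + (-69 + 46))*(-22) = (-88 - 23)*(-22) = -111*(-22) = 2442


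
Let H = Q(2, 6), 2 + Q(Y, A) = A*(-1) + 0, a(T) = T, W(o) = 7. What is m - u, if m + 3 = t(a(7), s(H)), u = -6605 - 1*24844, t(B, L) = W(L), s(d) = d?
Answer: 31453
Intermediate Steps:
Q(Y, A) = -2 - A (Q(Y, A) = -2 + (A*(-1) + 0) = -2 + (-A + 0) = -2 - A)
H = -8 (H = -2 - 1*6 = -2 - 6 = -8)
t(B, L) = 7
u = -31449 (u = -6605 - 24844 = -31449)
m = 4 (m = -3 + 7 = 4)
m - u = 4 - 1*(-31449) = 4 + 31449 = 31453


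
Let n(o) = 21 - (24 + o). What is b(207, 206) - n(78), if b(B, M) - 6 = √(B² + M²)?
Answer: 87 + √85285 ≈ 379.04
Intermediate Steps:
b(B, M) = 6 + √(B² + M²)
n(o) = -3 - o (n(o) = 21 + (-24 - o) = -3 - o)
b(207, 206) - n(78) = (6 + √(207² + 206²)) - (-3 - 1*78) = (6 + √(42849 + 42436)) - (-3 - 78) = (6 + √85285) - 1*(-81) = (6 + √85285) + 81 = 87 + √85285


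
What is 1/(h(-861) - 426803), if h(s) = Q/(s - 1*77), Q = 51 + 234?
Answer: -938/400341499 ≈ -2.3430e-6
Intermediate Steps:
Q = 285
h(s) = 285/(-77 + s) (h(s) = 285/(s - 1*77) = 285/(s - 77) = 285/(-77 + s))
1/(h(-861) - 426803) = 1/(285/(-77 - 861) - 426803) = 1/(285/(-938) - 426803) = 1/(285*(-1/938) - 426803) = 1/(-285/938 - 426803) = 1/(-400341499/938) = -938/400341499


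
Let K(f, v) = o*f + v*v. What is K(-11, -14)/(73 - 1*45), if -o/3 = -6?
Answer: -1/14 ≈ -0.071429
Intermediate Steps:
o = 18 (o = -3*(-6) = 18)
K(f, v) = v**2 + 18*f (K(f, v) = 18*f + v*v = 18*f + v**2 = v**2 + 18*f)
K(-11, -14)/(73 - 1*45) = ((-14)**2 + 18*(-11))/(73 - 1*45) = (196 - 198)/(73 - 45) = -2/28 = -2*1/28 = -1/14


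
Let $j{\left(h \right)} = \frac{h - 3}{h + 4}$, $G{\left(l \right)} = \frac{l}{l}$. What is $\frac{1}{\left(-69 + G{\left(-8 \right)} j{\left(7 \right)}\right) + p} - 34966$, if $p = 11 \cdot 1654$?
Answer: $- \frac{6971486103}{199379} \approx -34966.0$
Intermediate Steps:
$G{\left(l \right)} = 1$
$p = 18194$
$j{\left(h \right)} = \frac{-3 + h}{4 + h}$
$\frac{1}{\left(-69 + G{\left(-8 \right)} j{\left(7 \right)}\right) + p} - 34966 = \frac{1}{\left(-69 + 1 \frac{-3 + 7}{4 + 7}\right) + 18194} - 34966 = \frac{1}{\left(-69 + 1 \cdot \frac{1}{11} \cdot 4\right) + 18194} - 34966 = \frac{1}{\left(-69 + 1 \cdot \frac{4}{11}\right) + 18194} - 34966 = \frac{1}{\left(-69 + \frac{4}{11}\right) + 18194} - 34966 = \frac{1}{- \frac{755}{11} + 18194} - 34966 = \frac{1}{\frac{199379}{11}} - 34966 = \frac{11}{199379} - 34966 = - \frac{6971486103}{199379}$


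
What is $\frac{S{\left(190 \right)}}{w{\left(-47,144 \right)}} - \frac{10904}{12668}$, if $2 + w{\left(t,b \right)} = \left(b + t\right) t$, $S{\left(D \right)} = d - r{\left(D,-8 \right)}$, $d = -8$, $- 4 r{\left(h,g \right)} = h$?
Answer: $- \frac{25116765}{28889374} \approx -0.86941$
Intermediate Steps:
$r{\left(h,g \right)} = - \frac{h}{4}$
$S{\left(D \right)} = -8 + \frac{D}{4}$ ($S{\left(D \right)} = -8 - - \frac{D}{4} = -8 + \frac{D}{4}$)
$w{\left(t,b \right)} = -2 + t \left(b + t\right)$ ($w{\left(t,b \right)} = -2 + \left(b + t\right) t = -2 + t \left(b + t\right)$)
$\frac{S{\left(190 \right)}}{w{\left(-47,144 \right)}} - \frac{10904}{12668} = \frac{-8 + \frac{1}{4} \cdot 190}{-2 + \left(-47\right)^{2} + 144 \left(-47\right)} - \frac{10904}{12668} = \frac{-8 + \frac{95}{2}}{-2 + 2209 - 6768} - \frac{2726}{3167} = \frac{79}{2 \left(-4561\right)} - \frac{2726}{3167} = \frac{79}{2} \left(- \frac{1}{4561}\right) - \frac{2726}{3167} = - \frac{79}{9122} - \frac{2726}{3167} = - \frac{25116765}{28889374}$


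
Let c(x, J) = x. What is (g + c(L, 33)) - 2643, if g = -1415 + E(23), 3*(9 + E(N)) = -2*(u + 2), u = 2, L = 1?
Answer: -12206/3 ≈ -4068.7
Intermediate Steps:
E(N) = -35/3 (E(N) = -9 + (-2*(2 + 2))/3 = -9 + (-2*4)/3 = -9 + (1/3)*(-8) = -9 - 8/3 = -35/3)
g = -4280/3 (g = -1415 - 35/3 = -4280/3 ≈ -1426.7)
(g + c(L, 33)) - 2643 = (-4280/3 + 1) - 2643 = -4277/3 - 2643 = -12206/3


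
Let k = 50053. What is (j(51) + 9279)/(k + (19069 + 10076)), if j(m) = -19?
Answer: 4630/39599 ≈ 0.11692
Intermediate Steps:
(j(51) + 9279)/(k + (19069 + 10076)) = (-19 + 9279)/(50053 + (19069 + 10076)) = 9260/(50053 + 29145) = 9260/79198 = 9260*(1/79198) = 4630/39599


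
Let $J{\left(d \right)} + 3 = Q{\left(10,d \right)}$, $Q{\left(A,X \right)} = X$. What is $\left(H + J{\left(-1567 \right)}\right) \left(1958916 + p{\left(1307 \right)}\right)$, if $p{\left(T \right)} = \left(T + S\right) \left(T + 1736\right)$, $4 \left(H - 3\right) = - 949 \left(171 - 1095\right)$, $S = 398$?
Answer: $1555609121612$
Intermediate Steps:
$J{\left(d \right)} = -3 + d$
$H = 219222$ ($H = 3 + \frac{\left(-949\right) \left(171 - 1095\right)}{4} = 3 + \frac{\left(-949\right) \left(-924\right)}{4} = 3 + \frac{1}{4} \cdot 876876 = 3 + 219219 = 219222$)
$p{\left(T \right)} = \left(398 + T\right) \left(1736 + T\right)$ ($p{\left(T \right)} = \left(T + 398\right) \left(T + 1736\right) = \left(398 + T\right) \left(1736 + T\right)$)
$\left(H + J{\left(-1567 \right)}\right) \left(1958916 + p{\left(1307 \right)}\right) = \left(219222 - 1570\right) \left(1958916 + \left(690928 + 1307^{2} + 2134 \cdot 1307\right)\right) = \left(219222 - 1570\right) \left(1958916 + \left(690928 + 1708249 + 2789138\right)\right) = 217652 \left(1958916 + 5188315\right) = 217652 \cdot 7147231 = 1555609121612$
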